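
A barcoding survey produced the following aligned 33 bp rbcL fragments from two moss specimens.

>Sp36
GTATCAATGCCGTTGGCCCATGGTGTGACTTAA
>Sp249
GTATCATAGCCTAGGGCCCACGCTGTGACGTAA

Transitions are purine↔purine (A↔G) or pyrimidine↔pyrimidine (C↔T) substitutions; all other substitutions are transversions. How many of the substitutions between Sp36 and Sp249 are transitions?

Mismatches occur at site 7 (A/T, transversion), site 8 (T/A, transversion), site 12 (G/T, transversion), site 13 (T/A, transversion), site 14 (T/G, transversion), site 21 (T/C, transition), site 23 (G/C, transversion), site 30 (T/G, transversion).
Of the 8 differences, 1 transition and 7 transversions, so the answer is 1.

1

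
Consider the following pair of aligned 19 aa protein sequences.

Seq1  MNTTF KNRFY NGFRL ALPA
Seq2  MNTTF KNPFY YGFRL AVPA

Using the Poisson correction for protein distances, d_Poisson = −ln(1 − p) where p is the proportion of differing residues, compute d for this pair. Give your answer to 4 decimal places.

0.1719

Differing sites — 8:R/P; 11:N/Y; 17:L/V.
p = 3/19 = 0.157895.
d = −ln(1 − 0.157895) = −ln(0.842105) = 0.1719.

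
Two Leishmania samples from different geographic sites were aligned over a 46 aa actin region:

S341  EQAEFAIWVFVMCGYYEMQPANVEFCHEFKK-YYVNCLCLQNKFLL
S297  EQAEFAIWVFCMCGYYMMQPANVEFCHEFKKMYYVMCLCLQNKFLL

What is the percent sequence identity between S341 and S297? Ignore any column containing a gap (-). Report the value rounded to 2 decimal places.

93.33%

Excluding the 1 gap column leaves 45 comparable sites.
The sequences differ at positions 11 (V/C), 17 (E/M), 36 (N/M).
42 of the 45 comparable sites match, so the percent identity is 42/45 × 100 = 93.33%.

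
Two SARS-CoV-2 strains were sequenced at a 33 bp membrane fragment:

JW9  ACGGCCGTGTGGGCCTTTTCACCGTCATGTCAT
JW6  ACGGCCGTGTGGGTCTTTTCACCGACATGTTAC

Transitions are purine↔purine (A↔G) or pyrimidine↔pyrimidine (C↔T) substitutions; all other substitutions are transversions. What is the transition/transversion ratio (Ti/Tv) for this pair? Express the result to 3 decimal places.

The sequences differ at positions 14 (C/T, transition), 25 (T/A, transversion), 31 (C/T, transition), 33 (T/C, transition).
Of the 4 differences, 3 transitions and 1 transversion, so Ti/Tv = 3/1 = 3.000.

3.000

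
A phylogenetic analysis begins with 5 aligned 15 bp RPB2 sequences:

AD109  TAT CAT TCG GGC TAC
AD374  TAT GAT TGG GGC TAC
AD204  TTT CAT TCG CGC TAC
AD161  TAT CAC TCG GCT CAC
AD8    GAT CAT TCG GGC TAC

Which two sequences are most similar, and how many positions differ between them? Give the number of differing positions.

Pairwise Hamming distances:
  AD109 vs AD374: 2
  AD109 vs AD204: 2
  AD109 vs AD161: 4
  AD109 vs AD8: 1
  AD374 vs AD204: 4
  AD374 vs AD161: 6
  AD374 vs AD8: 3
  AD204 vs AD161: 6
  AD204 vs AD8: 3
  AD161 vs AD8: 5
The smallest is 1, between AD109 and AD8.

1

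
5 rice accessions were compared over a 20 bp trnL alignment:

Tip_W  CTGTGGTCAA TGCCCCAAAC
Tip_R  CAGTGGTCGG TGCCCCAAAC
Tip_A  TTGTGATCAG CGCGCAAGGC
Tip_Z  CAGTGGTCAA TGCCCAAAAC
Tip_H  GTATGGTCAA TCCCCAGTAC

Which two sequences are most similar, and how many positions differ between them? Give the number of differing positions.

Pairwise Hamming distances:
  Tip_W vs Tip_R: 3
  Tip_W vs Tip_A: 8
  Tip_W vs Tip_Z: 2
  Tip_W vs Tip_H: 6
  Tip_R vs Tip_A: 9
  Tip_R vs Tip_Z: 3
  Tip_R vs Tip_H: 9
  Tip_A vs Tip_Z: 8
  Tip_A vs Tip_H: 10
  Tip_Z vs Tip_H: 6
The smallest is 2, between Tip_W and Tip_Z.

2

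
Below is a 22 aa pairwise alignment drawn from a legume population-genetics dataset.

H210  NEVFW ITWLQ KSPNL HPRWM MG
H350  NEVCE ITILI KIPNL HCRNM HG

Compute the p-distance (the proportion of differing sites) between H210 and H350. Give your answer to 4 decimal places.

The sequences differ at positions 4 (F/C), 5 (W/E), 8 (W/I), 10 (Q/I), 12 (S/I), 17 (P/C), 19 (W/N), 21 (M/H).
There are 8 differences over 22 sites, so p = 8/22 = 0.3636.

0.3636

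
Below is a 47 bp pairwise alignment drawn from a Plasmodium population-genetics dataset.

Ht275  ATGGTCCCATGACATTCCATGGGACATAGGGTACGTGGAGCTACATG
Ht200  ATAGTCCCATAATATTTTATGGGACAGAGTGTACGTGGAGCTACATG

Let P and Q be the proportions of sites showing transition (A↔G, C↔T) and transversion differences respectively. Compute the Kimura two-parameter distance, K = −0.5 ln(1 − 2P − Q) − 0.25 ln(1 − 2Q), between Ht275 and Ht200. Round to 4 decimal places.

The sequences differ at positions 3 (G/A, transition), 11 (G/A, transition), 13 (C/T, transition), 17 (C/T, transition), 18 (C/T, transition), 27 (T/G, transversion), 30 (G/T, transversion).
Of the 7 differences, 5 transitions and 2 transversions over 47 sites: P = 5/47 = 0.106383, Q = 2/47 = 0.042553.
d = −0.5·ln(0.744681) − 0.25·ln(0.914894) = −0.5·(-0.294799) − 0.25·(-0.088947) = 0.1696.

0.1696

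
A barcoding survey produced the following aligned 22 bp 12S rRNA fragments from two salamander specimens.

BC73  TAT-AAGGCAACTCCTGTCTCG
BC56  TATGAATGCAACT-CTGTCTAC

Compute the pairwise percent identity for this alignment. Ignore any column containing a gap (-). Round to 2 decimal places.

85.00%

Excluding the 2 gap columns leaves 20 comparable sites.
Differing sites — 7:G/T; 21:C/A; 22:G/C.
17 of the 20 comparable sites match, so the percent identity is 17/20 × 100 = 85.00%.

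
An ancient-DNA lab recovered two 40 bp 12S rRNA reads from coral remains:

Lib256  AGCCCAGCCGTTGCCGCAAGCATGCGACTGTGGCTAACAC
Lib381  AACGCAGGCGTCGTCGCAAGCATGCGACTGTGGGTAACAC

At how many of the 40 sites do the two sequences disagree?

6

The sequences differ at positions 2 (G/A), 4 (C/G), 8 (C/G), 12 (T/C), 14 (C/T), 34 (C/G).
That gives 6 mismatches out of 40 aligned sites, so the Hamming distance is 6.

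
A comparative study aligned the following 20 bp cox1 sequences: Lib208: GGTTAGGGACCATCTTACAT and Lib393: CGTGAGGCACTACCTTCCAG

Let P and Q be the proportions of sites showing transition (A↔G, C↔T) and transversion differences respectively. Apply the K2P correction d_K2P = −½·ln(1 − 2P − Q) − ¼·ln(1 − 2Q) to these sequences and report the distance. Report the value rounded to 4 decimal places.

0.4722

Differing sites — 1:G/C (Tv); 4:T/G (Tv); 8:G/C (Tv); 11:C/T (Ti); 13:T/C (Ti); 17:A/C (Tv); 20:T/G (Tv).
Of the 7 differences, 2 transitions and 5 transversions over 20 sites: P = 2/20 = 0.100000, Q = 5/20 = 0.250000.
d = −0.5·ln(0.550000) − 0.25·ln(0.500000) = −0.5·(-0.597837) − 0.25·(-0.693147) = 0.4722.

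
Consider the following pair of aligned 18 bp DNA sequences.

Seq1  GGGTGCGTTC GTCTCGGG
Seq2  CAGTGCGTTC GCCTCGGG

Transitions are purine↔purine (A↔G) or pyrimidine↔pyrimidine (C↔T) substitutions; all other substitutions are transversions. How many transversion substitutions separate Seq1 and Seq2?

1

The sequences differ at positions 1 (G/C, transversion), 2 (G/A, transition), 12 (T/C, transition).
Of the 3 differences, 2 transitions and 1 transversion, so the answer is 1.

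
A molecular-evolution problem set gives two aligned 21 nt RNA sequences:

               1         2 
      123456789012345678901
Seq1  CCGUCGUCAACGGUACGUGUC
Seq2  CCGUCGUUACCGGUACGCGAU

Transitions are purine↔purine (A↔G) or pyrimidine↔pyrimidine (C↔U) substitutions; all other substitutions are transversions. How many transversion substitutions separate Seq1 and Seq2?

2

Mismatches occur at site 8 (C/U, transition), site 10 (A/C, transversion), site 18 (U/C, transition), site 20 (U/A, transversion), site 21 (C/U, transition).
Of the 5 differences, 3 transitions and 2 transversions, so the answer is 2.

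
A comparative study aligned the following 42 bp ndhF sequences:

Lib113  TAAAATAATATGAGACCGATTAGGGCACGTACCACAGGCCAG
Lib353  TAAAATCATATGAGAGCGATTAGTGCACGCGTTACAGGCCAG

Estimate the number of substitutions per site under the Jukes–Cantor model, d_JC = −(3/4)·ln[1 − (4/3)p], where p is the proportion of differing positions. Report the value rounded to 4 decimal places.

Differing sites — 7:A/C; 16:C/G; 24:G/T; 30:T/C; 31:A/G; 32:C/T; 33:C/T.
p = 7/42 = 0.166667.
d = −0.75 · ln(1 − (4/3)·0.166667) = −0.75 · ln(0.777777) = −0.75 · (-0.251315) = 0.1885.

0.1885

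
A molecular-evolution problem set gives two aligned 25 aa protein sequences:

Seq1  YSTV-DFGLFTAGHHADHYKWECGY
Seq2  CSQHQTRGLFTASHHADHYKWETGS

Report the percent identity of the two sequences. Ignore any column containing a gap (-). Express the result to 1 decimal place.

66.7%

Excluding the 1 gap column leaves 24 comparable sites.
Differing sites — 1:Y/C; 3:T/Q; 4:V/H; 6:D/T; 7:F/R; 13:G/S; 23:C/T; 25:Y/S.
16 of the 24 comparable sites match, so the percent identity is 16/24 × 100 = 66.7%.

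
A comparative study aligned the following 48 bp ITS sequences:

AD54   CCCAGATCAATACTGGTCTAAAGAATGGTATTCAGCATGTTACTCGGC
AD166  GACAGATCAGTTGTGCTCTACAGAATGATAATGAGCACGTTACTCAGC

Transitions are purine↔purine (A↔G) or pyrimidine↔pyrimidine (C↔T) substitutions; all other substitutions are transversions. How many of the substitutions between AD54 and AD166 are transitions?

The sequences differ at positions 1 (C/G, transversion), 2 (C/A, transversion), 10 (A/G, transition), 12 (A/T, transversion), 13 (C/G, transversion), 16 (G/C, transversion), 21 (A/C, transversion), 28 (G/A, transition), 31 (T/A, transversion), 33 (C/G, transversion), 38 (T/C, transition), 46 (G/A, transition).
Of the 12 differences, 4 transitions and 8 transversions, so the answer is 4.

4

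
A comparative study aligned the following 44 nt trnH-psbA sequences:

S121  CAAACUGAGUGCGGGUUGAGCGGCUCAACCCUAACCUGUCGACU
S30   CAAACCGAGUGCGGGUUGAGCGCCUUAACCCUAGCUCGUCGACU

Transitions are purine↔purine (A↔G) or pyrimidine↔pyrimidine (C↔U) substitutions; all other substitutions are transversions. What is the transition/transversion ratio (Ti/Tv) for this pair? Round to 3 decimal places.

5.000

The sequences differ at positions 6 (U/C, transition), 23 (G/C, transversion), 26 (C/U, transition), 34 (A/G, transition), 36 (C/U, transition), 37 (U/C, transition).
Of the 6 differences, 5 transitions and 1 transversion, so Ti/Tv = 5/1 = 5.000.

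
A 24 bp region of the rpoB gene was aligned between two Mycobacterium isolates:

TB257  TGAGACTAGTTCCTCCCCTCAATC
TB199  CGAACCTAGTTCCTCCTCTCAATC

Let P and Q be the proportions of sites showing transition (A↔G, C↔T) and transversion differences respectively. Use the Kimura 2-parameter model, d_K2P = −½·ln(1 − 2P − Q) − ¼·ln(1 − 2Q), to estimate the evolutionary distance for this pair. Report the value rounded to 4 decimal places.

Mismatches occur at site 1 (T/C, transition), site 4 (G/A, transition), site 5 (A/C, transversion), site 17 (C/T, transition).
Of the 4 differences, 3 transitions and 1 transversion over 24 sites: P = 3/24 = 0.125000, Q = 1/24 = 0.041667.
d = −0.5·ln(0.708333) − 0.25·ln(0.916666) = −0.5·(-0.344841) − 0.25·(-0.087012) = 0.1942.

0.1942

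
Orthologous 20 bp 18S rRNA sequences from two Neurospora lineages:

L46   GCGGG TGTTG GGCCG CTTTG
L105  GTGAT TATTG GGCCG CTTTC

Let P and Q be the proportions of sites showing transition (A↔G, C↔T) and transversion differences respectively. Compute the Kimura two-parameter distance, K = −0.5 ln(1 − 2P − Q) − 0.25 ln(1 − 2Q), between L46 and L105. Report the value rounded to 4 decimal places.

Mismatches occur at site 2 (C↔T, transition), site 4 (G↔A, transition), site 5 (G↔T, transversion), site 7 (G↔A, transition), site 20 (G↔C, transversion).
Of the 5 differences, 3 transitions and 2 transversions over 20 sites: P = 3/20 = 0.150000, Q = 2/20 = 0.100000.
d = −0.5·ln(0.600000) − 0.25·ln(0.800000) = −0.5·(-0.510826) − 0.25·(-0.223144) = 0.3112.

0.3112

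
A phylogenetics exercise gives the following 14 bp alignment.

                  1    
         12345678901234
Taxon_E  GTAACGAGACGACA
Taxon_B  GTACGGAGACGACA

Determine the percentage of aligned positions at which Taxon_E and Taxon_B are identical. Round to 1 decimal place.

Differing sites — 4:A/C; 5:C/G.
12 of the 14 sites match, so the percent identity is 12/14 × 100 = 85.7%.

85.7%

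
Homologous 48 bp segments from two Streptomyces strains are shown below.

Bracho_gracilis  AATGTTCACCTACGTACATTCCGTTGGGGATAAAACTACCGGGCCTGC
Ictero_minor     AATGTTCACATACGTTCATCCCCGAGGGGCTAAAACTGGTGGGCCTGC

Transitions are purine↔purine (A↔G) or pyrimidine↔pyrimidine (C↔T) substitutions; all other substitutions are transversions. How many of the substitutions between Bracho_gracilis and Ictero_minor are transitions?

3

Differing sites — 10:C/A (Tv); 16:A/T (Tv); 20:T/C (Ti); 23:G/C (Tv); 24:T/G (Tv); 25:T/A (Tv); 30:A/C (Tv); 38:A/G (Ti); 39:C/G (Tv); 40:C/T (Ti).
Of the 10 differences, 3 transitions and 7 transversions, so the answer is 3.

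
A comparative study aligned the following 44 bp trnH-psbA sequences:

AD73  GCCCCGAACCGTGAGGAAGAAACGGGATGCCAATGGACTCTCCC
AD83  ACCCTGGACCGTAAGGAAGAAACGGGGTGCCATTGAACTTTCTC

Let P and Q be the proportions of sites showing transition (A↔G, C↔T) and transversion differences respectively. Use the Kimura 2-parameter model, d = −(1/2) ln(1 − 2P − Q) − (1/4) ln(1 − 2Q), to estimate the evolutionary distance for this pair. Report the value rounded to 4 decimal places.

0.2558

The sequences differ at positions 1 (G/A, transition), 5 (C/T, transition), 7 (A/G, transition), 13 (G/A, transition), 27 (A/G, transition), 33 (A/T, transversion), 36 (G/A, transition), 40 (C/T, transition), 43 (C/T, transition).
Of the 9 differences, 8 transitions and 1 transversion over 44 sites: P = 8/44 = 0.181818, Q = 1/44 = 0.022727.
d = −0.5·ln(0.613637) − 0.25·ln(0.954546) = −0.5·(-0.488352) − 0.25·(-0.046519) = 0.2558.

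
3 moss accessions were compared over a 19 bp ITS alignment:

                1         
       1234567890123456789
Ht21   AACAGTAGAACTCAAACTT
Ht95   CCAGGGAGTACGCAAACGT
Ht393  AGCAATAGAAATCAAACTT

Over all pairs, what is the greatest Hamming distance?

Pairwise Hamming distances:
  Ht21 vs Ht95: 8
  Ht21 vs Ht393: 3
  Ht95 vs Ht393: 10
The largest is 10, between Ht95 and Ht393.

10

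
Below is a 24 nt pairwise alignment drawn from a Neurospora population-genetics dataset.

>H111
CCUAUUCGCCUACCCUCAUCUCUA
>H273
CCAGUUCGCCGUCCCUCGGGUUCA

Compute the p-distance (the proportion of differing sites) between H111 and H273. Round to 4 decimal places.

Mismatches occur at site 3 (U↔A), site 4 (A↔G), site 11 (U↔G), site 12 (A↔U), site 18 (A↔G), site 19 (U↔G), site 20 (C↔G), site 22 (C↔U), site 23 (U↔C).
There are 9 differences over 24 sites, so p = 9/24 = 0.3750.

0.3750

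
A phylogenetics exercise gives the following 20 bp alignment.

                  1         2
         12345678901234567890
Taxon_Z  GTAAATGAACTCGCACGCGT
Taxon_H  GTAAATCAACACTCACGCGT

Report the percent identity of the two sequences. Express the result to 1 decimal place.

85.0%

Differing sites — 7:G/C; 11:T/A; 13:G/T.
17 of the 20 sites match, so the percent identity is 17/20 × 100 = 85.0%.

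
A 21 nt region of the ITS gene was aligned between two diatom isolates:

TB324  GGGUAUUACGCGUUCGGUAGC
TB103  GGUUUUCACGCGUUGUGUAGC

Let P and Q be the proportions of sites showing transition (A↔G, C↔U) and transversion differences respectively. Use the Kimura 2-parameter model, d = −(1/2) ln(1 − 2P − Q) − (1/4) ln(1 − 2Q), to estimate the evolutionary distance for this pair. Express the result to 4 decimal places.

The sequences differ at positions 3 (G/U, transversion), 5 (A/U, transversion), 7 (U/C, transition), 15 (C/G, transversion), 16 (G/U, transversion).
Of the 5 differences, 1 transition and 4 transversions over 21 sites: P = 1/21 = 0.047619, Q = 4/21 = 0.190476.
d = −0.5·ln(0.714286) − 0.25·ln(0.619048) = −0.5·(-0.336472) − 0.25·(-0.479572) = 0.2881.

0.2881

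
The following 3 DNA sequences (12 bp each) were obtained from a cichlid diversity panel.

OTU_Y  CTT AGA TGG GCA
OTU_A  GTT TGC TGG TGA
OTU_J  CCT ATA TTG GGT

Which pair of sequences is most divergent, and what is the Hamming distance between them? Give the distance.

Pairwise Hamming distances:
  OTU_Y vs OTU_A: 5
  OTU_Y vs OTU_J: 5
  OTU_A vs OTU_J: 8
The largest is 8, between OTU_A and OTU_J.

8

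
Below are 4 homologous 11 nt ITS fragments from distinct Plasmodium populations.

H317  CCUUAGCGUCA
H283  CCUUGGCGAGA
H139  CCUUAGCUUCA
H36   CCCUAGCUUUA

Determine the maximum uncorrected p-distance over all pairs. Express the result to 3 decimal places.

0.455

Pairwise Hamming distances:
  H317 vs H283: 3
  H317 vs H139: 1
  H317 vs H36: 3
  H283 vs H139: 4
  H283 vs H36: 5
  H139 vs H36: 2
The largest is 5 mismatches, between H283 and H36; p = 5/11 = 0.455.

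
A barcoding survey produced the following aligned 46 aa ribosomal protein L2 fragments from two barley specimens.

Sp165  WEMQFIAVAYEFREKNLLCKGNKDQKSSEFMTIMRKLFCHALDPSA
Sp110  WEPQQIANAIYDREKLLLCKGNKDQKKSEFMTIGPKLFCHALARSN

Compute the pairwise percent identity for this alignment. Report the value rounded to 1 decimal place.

71.7%

Differing sites — 3:M/P; 5:F/Q; 8:V/N; 10:Y/I; 11:E/Y; 12:F/D; 16:N/L; 27:S/K; 34:M/G; 35:R/P; 43:D/A; 44:P/R; 46:A/N.
33 of the 46 sites match, so the percent identity is 33/46 × 100 = 71.7%.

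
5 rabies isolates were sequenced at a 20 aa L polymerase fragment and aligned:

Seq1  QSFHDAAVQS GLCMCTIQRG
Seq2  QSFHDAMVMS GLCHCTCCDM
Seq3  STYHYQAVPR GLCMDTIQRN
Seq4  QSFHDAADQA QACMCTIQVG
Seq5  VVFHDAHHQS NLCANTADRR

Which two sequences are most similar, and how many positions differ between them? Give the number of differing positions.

5

Pairwise Hamming distances:
  Seq1 vs Seq2: 7
  Seq1 vs Seq3: 9
  Seq1 vs Seq4: 5
  Seq1 vs Seq5: 10
  Seq2 vs Seq3: 14
  Seq2 vs Seq4: 11
  Seq2 vs Seq5: 12
  Seq3 vs Seq4: 13
  Seq3 vs Seq5: 15
  Seq4 vs Seq5: 13
The smallest is 5, between Seq1 and Seq4.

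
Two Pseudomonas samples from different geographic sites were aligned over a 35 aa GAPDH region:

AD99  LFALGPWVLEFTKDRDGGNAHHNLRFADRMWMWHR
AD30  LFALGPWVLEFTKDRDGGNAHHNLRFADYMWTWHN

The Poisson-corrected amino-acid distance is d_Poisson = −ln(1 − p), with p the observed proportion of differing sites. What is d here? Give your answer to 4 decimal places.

0.0896

Mismatches occur at site 29 (R→Y), site 32 (M→T), site 35 (R→N).
p = 3/35 = 0.085714.
d = −ln(1 − 0.085714) = −ln(0.914286) = 0.0896.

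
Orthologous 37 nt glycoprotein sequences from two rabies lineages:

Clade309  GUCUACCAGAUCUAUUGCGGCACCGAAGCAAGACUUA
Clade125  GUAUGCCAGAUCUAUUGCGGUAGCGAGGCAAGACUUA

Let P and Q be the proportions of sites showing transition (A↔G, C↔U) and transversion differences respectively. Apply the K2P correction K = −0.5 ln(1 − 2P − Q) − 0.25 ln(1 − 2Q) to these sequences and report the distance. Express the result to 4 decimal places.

0.1504

The sequences differ at positions 3 (C/A, transversion), 5 (A/G, transition), 21 (C/U, transition), 23 (C/G, transversion), 27 (A/G, transition).
Of the 5 differences, 3 transitions and 2 transversions over 37 sites: P = 3/37 = 0.081081, Q = 2/37 = 0.054054.
d = −0.5·ln(0.783784) − 0.25·ln(0.891892) = −0.5·(-0.243622) − 0.25·(-0.114410) = 0.1504.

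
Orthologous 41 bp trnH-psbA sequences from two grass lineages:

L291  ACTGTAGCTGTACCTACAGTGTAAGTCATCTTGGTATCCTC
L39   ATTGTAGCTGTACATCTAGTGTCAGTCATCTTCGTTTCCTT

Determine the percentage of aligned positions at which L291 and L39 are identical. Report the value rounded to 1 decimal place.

Mismatches occur at site 2 (C→T), site 14 (C→A), site 16 (A→C), site 17 (C→T), site 23 (A→C), site 33 (G→C), site 36 (A→T), site 41 (C→T).
33 of the 41 sites match, so the percent identity is 33/41 × 100 = 80.5%.

80.5%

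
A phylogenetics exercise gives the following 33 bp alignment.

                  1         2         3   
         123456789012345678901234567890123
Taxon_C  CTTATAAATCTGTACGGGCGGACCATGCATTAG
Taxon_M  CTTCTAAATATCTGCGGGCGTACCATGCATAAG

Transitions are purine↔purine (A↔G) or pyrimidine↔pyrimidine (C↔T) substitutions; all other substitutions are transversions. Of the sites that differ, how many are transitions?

Differing sites — 4:A/C (Tv); 10:C/A (Tv); 12:G/C (Tv); 14:A/G (Ti); 21:G/T (Tv); 31:T/A (Tv).
Of the 6 differences, 1 transition and 5 transversions, so the answer is 1.

1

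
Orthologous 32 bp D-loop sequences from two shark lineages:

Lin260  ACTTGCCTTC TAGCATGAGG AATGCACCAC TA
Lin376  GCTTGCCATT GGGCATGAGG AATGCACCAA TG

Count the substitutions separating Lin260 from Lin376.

The sequences differ at positions 1 (A/G), 8 (T/A), 10 (C/T), 11 (T/G), 12 (A/G), 30 (C/A), 32 (A/G).
That gives 7 mismatches out of 32 aligned sites, so the Hamming distance is 7.

7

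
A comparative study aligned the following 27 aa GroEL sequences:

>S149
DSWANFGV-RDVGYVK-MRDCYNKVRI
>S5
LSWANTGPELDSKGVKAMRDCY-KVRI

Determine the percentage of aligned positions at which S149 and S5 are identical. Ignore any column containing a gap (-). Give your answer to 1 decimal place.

70.8%

Excluding the 3 gap columns leaves 24 comparable sites.
The sequences differ at positions 1 (D/L), 6 (F/T), 8 (V/P), 10 (R/L), 12 (V/S), 13 (G/K), 14 (Y/G).
17 of the 24 comparable sites match, so the percent identity is 17/24 × 100 = 70.8%.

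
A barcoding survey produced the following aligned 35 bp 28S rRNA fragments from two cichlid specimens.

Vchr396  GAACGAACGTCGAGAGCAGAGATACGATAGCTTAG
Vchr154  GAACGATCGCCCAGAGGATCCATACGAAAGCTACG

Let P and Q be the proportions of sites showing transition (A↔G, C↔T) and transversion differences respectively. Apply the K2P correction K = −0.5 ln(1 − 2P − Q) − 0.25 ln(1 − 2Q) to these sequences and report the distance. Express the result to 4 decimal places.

Mismatches occur at site 7 (A→T, transversion), site 10 (T→C, transition), site 12 (G→C, transversion), site 17 (C→G, transversion), site 19 (G→T, transversion), site 20 (A→C, transversion), site 21 (G→C, transversion), site 28 (T→A, transversion), site 33 (T→A, transversion), site 34 (A→C, transversion).
Of the 10 differences, 1 transition and 9 transversions over 35 sites: P = 1/35 = 0.028571, Q = 9/35 = 0.257143.
d = −0.5·ln(0.685715) − 0.25·ln(0.485714) = −0.5·(-0.377293) − 0.25·(-0.722135) = 0.3692.

0.3692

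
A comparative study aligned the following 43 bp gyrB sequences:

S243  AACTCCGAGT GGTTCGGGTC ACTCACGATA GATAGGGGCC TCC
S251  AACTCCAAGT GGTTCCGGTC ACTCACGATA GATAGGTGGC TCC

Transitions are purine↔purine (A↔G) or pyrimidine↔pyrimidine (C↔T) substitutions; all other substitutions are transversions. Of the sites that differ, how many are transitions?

Mismatches occur at site 7 (G→A, transition), site 16 (G→C, transversion), site 37 (G→T, transversion), site 39 (C→G, transversion).
Of the 4 differences, 1 transition and 3 transversions, so the answer is 1.

1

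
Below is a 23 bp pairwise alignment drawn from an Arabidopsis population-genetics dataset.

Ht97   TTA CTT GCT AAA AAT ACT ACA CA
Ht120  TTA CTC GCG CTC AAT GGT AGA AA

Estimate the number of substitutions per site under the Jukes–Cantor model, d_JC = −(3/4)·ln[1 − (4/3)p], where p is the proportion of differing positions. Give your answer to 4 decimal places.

Differing sites — 6:T/C; 9:T/G; 10:A/C; 11:A/T; 12:A/C; 16:A/G; 17:C/G; 20:C/G; 22:C/A.
p = 9/23 = 0.391304.
d = −0.75 · ln(1 − (4/3)·0.391304) = −0.75 · ln(0.478261) = −0.75 · (-0.737599) = 0.5532.

0.5532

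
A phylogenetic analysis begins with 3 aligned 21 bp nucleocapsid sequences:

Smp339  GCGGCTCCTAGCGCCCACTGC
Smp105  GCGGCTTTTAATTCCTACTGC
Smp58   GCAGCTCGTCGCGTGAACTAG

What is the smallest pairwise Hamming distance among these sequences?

Pairwise Hamming distances:
  Smp339 vs Smp105: 6
  Smp339 vs Smp58: 8
  Smp105 vs Smp58: 12
The smallest is 6, between Smp339 and Smp105.

6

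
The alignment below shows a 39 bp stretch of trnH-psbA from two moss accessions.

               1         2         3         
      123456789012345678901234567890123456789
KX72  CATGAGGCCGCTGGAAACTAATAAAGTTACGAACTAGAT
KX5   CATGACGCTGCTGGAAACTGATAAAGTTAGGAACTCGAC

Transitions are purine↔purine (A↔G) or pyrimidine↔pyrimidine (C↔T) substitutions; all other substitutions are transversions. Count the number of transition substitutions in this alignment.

3

The sequences differ at positions 6 (G/C, transversion), 9 (C/T, transition), 20 (A/G, transition), 30 (C/G, transversion), 36 (A/C, transversion), 39 (T/C, transition).
Of the 6 differences, 3 transitions and 3 transversions, so the answer is 3.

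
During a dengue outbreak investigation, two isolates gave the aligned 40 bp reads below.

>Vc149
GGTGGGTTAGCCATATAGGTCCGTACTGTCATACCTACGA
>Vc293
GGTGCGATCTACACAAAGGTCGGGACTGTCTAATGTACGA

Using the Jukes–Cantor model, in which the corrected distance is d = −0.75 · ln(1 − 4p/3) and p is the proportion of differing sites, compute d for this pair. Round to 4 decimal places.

Mismatches occur at site 5 (G↔C), site 7 (T↔A), site 9 (A↔C), site 10 (G↔T), site 11 (C↔A), site 14 (T↔C), site 16 (T↔A), site 22 (C↔G), site 24 (T↔G), site 31 (A↔T), site 32 (T↔A), site 34 (C↔T), site 35 (C↔G).
p = 13/40 = 0.325000.
d = −0.75 · ln(1 − (4/3)·0.325000) = −0.75 · ln(0.566667) = −0.75 · (-0.567983) = 0.4260.

0.4260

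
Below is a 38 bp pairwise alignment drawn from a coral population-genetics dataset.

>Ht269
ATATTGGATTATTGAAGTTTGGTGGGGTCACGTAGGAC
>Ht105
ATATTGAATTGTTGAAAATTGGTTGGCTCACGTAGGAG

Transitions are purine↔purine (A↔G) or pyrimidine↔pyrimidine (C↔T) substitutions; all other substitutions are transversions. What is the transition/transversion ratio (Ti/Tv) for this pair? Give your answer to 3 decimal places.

0.750

Mismatches occur at site 7 (G↔A, transition), site 11 (A↔G, transition), site 17 (G↔A, transition), site 18 (T↔A, transversion), site 24 (G↔T, transversion), site 27 (G↔C, transversion), site 38 (C↔G, transversion).
Of the 7 differences, 3 transitions and 4 transversions, so Ti/Tv = 3/4 = 0.750.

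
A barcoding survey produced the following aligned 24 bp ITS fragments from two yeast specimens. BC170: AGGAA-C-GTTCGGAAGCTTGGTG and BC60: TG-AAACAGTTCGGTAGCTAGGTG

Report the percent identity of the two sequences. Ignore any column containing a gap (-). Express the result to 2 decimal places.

Excluding the 3 gap columns leaves 21 comparable sites.
Differing sites — 1:A/T; 15:A/T; 20:T/A.
18 of the 21 comparable sites match, so the percent identity is 18/21 × 100 = 85.71%.

85.71%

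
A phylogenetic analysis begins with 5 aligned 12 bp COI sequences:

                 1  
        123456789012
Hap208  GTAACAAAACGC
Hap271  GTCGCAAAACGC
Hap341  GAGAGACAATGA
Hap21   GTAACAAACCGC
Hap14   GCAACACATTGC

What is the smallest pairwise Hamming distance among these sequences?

1

Pairwise Hamming distances:
  Hap208 vs Hap271: 2
  Hap208 vs Hap341: 6
  Hap208 vs Hap21: 1
  Hap208 vs Hap14: 4
  Hap271 vs Hap341: 7
  Hap271 vs Hap21: 3
  Hap271 vs Hap14: 6
  Hap341 vs Hap21: 7
  Hap341 vs Hap14: 5
  Hap21 vs Hap14: 4
The smallest is 1, between Hap208 and Hap21.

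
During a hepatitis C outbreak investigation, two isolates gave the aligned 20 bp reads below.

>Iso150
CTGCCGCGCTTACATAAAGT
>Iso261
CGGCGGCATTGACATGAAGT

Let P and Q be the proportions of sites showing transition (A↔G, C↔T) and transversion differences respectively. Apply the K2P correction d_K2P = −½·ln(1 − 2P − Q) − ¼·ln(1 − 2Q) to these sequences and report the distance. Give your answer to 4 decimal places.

Mismatches occur at site 2 (T/G, transversion), site 5 (C/G, transversion), site 8 (G/A, transition), site 9 (C/T, transition), site 11 (T/G, transversion), site 16 (A/G, transition).
Of the 6 differences, 3 transitions and 3 transversions over 20 sites: P = 3/20 = 0.150000, Q = 3/20 = 0.150000.
d = −0.5·ln(0.550000) − 0.25·ln(0.700000) = −0.5·(-0.597837) − 0.25·(-0.356675) = 0.3881.

0.3881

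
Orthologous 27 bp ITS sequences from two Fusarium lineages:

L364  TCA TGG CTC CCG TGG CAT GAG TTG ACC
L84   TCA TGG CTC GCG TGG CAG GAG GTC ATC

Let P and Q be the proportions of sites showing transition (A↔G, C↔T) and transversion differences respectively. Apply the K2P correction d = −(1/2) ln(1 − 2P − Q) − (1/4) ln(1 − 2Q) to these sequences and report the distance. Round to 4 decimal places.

0.2135

Mismatches occur at site 10 (C/G, transversion), site 18 (T/G, transversion), site 22 (T/G, transversion), site 24 (G/C, transversion), site 26 (C/T, transition).
Of the 5 differences, 1 transition and 4 transversions over 27 sites: P = 1/27 = 0.037037, Q = 4/27 = 0.148148.
d = −0.5·ln(0.777778) − 0.25·ln(0.703704) = −0.5·(-0.251314) − 0.25·(-0.351397) = 0.2135.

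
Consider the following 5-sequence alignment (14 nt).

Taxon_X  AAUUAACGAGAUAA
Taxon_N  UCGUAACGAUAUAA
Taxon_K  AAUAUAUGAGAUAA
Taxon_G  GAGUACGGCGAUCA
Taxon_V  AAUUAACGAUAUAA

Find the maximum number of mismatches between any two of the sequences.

8

Pairwise Hamming distances:
  Taxon_X vs Taxon_N: 4
  Taxon_X vs Taxon_K: 3
  Taxon_X vs Taxon_G: 6
  Taxon_X vs Taxon_V: 1
  Taxon_N vs Taxon_K: 7
  Taxon_N vs Taxon_G: 7
  Taxon_N vs Taxon_V: 3
  Taxon_K vs Taxon_G: 8
  Taxon_K vs Taxon_V: 4
  Taxon_G vs Taxon_V: 7
The largest is 8, between Taxon_K and Taxon_G.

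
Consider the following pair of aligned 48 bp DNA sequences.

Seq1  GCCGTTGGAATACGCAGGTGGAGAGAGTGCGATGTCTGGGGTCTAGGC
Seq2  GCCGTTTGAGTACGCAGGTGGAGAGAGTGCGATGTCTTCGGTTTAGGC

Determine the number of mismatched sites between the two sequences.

5

Mismatches occur at site 7 (G↔T), site 10 (A↔G), site 38 (G↔T), site 39 (G↔C), site 43 (C↔T).
That gives 5 mismatches out of 48 aligned sites, so the Hamming distance is 5.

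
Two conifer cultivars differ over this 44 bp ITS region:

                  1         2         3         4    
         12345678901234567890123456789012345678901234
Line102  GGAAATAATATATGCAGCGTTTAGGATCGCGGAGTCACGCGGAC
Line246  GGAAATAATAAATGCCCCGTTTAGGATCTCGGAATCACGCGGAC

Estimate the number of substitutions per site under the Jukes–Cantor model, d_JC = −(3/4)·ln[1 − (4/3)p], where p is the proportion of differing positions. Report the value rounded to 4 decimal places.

The sequences differ at positions 11 (T/A), 16 (A/C), 17 (G/C), 29 (G/T), 34 (G/A).
p = 5/44 = 0.113636.
d = −0.75 · ln(1 − (4/3)·0.113636) = −0.75 · ln(0.848485) = −0.75 · (-0.164303) = 0.1232.

0.1232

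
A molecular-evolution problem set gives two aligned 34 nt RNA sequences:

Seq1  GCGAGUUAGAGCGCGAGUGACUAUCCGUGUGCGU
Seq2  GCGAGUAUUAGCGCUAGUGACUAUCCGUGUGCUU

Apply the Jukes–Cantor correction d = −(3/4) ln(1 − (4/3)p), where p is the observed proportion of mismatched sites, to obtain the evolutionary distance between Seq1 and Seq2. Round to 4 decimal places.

Mismatches occur at site 7 (U/A), site 8 (A/U), site 9 (G/U), site 15 (G/U), site 33 (G/U).
p = 5/34 = 0.147059.
d = −0.75 · ln(1 − (4/3)·0.147059) = −0.75 · ln(0.803921) = −0.75 · (-0.218254) = 0.1637.

0.1637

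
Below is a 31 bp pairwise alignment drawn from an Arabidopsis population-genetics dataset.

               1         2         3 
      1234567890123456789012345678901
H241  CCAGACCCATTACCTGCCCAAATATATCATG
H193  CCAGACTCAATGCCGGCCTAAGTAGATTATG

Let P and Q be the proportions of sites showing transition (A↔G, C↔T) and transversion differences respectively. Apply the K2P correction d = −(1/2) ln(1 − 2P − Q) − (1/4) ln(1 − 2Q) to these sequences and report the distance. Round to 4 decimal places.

0.3256

Mismatches occur at site 7 (C/T, transition), site 10 (T/A, transversion), site 12 (A/G, transition), site 15 (T/G, transversion), site 19 (C/T, transition), site 22 (A/G, transition), site 25 (T/G, transversion), site 28 (C/T, transition).
Of the 8 differences, 5 transitions and 3 transversions over 31 sites: P = 5/31 = 0.161290, Q = 3/31 = 0.096774.
d = −0.5·ln(0.580646) − 0.25·ln(0.806452) = −0.5·(-0.543614) − 0.25·(-0.215111) = 0.3256.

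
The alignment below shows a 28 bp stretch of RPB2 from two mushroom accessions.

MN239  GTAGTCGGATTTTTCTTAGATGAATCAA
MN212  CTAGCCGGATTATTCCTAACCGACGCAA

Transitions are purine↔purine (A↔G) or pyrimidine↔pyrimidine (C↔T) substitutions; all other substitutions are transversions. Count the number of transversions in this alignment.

The sequences differ at positions 1 (G/C, transversion), 5 (T/C, transition), 12 (T/A, transversion), 16 (T/C, transition), 19 (G/A, transition), 20 (A/C, transversion), 21 (T/C, transition), 24 (A/C, transversion), 25 (T/G, transversion).
Of the 9 differences, 4 transitions and 5 transversions, so the answer is 5.

5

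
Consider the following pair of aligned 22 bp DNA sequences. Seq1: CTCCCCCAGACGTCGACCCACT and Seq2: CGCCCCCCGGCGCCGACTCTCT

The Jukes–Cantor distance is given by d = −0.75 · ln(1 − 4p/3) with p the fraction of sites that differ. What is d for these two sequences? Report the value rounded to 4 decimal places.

0.3390

The sequences differ at positions 2 (T/G), 8 (A/C), 10 (A/G), 13 (T/C), 18 (C/T), 20 (A/T).
p = 6/22 = 0.272727.
d = −0.75 · ln(1 − (4/3)·0.272727) = −0.75 · ln(0.636364) = −0.75 · (-0.451985) = 0.3390.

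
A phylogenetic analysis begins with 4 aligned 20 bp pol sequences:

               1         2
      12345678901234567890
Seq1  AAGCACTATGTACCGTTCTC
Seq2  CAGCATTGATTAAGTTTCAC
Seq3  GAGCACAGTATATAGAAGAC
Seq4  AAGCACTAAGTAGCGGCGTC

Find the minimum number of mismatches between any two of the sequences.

5

Pairwise Hamming distances:
  Seq1 vs Seq2: 9
  Seq1 vs Seq3: 10
  Seq1 vs Seq4: 5
  Seq2 vs Seq3: 11
  Seq2 vs Seq4: 11
  Seq3 vs Seq4: 10
The smallest is 5, between Seq1 and Seq4.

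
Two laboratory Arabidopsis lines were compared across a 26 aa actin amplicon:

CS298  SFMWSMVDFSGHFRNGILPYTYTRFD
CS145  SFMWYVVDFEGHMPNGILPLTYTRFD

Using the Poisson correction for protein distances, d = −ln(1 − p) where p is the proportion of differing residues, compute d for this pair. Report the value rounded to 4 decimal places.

The sequences differ at positions 5 (S/Y), 6 (M/V), 10 (S/E), 13 (F/M), 14 (R/P), 20 (Y/L).
p = 6/26 = 0.230769.
d = −ln(1 − 0.230769) = −ln(0.769231) = 0.2624.

0.2624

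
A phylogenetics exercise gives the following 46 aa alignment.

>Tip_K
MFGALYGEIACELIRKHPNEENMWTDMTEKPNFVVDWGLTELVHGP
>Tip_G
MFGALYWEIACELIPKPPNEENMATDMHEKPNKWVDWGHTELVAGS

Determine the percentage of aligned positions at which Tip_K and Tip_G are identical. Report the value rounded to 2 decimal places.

Differing sites — 7:G/W; 15:R/P; 17:H/P; 24:W/A; 28:T/H; 33:F/K; 34:V/W; 39:L/H; 44:H/A; 46:P/S.
36 of the 46 sites match, so the percent identity is 36/46 × 100 = 78.26%.

78.26%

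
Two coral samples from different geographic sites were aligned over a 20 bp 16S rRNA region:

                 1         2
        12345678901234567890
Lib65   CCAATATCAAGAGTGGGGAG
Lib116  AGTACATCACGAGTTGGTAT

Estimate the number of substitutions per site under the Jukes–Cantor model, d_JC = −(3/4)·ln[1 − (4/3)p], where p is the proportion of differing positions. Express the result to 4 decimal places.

0.5716

Mismatches occur at site 1 (C/A), site 2 (C/G), site 3 (A/T), site 5 (T/C), site 10 (A/C), site 15 (G/T), site 18 (G/T), site 20 (G/T).
p = 8/20 = 0.400000.
d = −0.75 · ln(1 − (4/3)·0.400000) = −0.75 · ln(0.466667) = −0.75 · (-0.762139) = 0.5716.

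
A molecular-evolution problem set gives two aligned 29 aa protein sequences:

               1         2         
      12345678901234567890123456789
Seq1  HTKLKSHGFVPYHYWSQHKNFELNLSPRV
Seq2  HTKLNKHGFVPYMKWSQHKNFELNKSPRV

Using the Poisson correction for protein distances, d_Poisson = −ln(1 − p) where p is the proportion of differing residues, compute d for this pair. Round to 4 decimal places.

0.1892

The sequences differ at positions 5 (K/N), 6 (S/K), 13 (H/M), 14 (Y/K), 25 (L/K).
p = 5/29 = 0.172414.
d = −ln(1 − 0.172414) = −ln(0.827586) = 0.1892.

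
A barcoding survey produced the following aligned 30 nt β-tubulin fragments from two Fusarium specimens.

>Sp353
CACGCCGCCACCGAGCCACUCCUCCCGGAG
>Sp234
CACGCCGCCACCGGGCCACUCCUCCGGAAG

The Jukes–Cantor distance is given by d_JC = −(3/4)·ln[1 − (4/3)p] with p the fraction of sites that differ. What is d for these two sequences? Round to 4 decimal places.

0.1073

The sequences differ at positions 14 (A/G), 26 (C/G), 28 (G/A).
p = 3/30 = 0.100000.
d = −0.75 · ln(1 − (4/3)·0.100000) = −0.75 · ln(0.866667) = −0.75 · (-0.143100) = 0.1073.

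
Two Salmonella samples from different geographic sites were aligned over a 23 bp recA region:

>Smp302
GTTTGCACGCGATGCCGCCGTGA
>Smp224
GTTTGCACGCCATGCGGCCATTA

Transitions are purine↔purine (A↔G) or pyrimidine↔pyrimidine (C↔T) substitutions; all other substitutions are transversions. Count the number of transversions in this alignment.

3

Differing sites — 11:G/C (Tv); 16:C/G (Tv); 20:G/A (Ti); 22:G/T (Tv).
Of the 4 differences, 1 transition and 3 transversions, so the answer is 3.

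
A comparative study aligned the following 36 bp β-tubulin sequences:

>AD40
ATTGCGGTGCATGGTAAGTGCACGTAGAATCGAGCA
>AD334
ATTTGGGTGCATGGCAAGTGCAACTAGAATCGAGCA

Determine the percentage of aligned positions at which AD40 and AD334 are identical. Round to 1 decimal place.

86.1%

Mismatches occur at site 4 (G↔T), site 5 (C↔G), site 15 (T↔C), site 23 (C↔A), site 24 (G↔C).
31 of the 36 sites match, so the percent identity is 31/36 × 100 = 86.1%.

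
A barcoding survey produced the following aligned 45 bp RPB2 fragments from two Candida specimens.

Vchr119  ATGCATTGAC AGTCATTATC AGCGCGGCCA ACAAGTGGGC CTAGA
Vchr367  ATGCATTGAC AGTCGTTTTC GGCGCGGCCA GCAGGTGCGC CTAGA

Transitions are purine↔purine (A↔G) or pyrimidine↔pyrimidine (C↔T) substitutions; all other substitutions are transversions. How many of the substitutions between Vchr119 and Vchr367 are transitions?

Differing sites — 15:A/G (Ti); 18:A/T (Tv); 21:A/G (Ti); 31:A/G (Ti); 34:A/G (Ti); 38:G/C (Tv).
Of the 6 differences, 4 transitions and 2 transversions, so the answer is 4.

4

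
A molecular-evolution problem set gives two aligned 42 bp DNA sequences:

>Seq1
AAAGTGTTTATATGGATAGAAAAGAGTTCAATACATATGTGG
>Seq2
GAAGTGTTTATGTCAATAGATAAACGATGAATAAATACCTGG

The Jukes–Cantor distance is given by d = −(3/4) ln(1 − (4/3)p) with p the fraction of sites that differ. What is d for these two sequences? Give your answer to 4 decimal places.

0.3597

Differing sites — 1:A/G; 12:A/G; 14:G/C; 15:G/A; 21:A/T; 24:G/A; 25:A/C; 27:T/A; 29:C/G; 34:C/A; 38:T/C; 39:G/C.
p = 12/42 = 0.285714.
d = −0.75 · ln(1 − (4/3)·0.285714) = −0.75 · ln(0.619048) = −0.75 · (-0.479572) = 0.3597.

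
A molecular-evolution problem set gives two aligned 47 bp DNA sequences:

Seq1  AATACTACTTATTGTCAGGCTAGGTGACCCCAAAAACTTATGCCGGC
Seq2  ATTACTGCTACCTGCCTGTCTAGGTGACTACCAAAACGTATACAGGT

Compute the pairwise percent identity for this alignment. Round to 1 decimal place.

Mismatches occur at site 2 (A/T), site 7 (A/G), site 10 (T/A), site 11 (A/C), site 12 (T/C), site 15 (T/C), site 17 (A/T), site 19 (G/T), site 29 (C/T), site 30 (C/A), site 32 (A/C), site 38 (T/G), site 42 (G/A), site 44 (C/A), site 47 (C/T).
32 of the 47 sites match, so the percent identity is 32/47 × 100 = 68.1%.

68.1%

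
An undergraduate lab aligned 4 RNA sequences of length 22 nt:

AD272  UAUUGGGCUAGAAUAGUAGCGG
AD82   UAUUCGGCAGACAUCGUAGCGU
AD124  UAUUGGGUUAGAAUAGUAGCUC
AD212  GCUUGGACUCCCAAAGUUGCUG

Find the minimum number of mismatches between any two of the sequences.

Pairwise Hamming distances:
  AD272 vs AD82: 7
  AD272 vs AD124: 3
  AD272 vs AD212: 9
  AD82 vs AD124: 9
  AD82 vs AD212: 12
  AD124 vs AD212: 10
The smallest is 3, between AD272 and AD124.

3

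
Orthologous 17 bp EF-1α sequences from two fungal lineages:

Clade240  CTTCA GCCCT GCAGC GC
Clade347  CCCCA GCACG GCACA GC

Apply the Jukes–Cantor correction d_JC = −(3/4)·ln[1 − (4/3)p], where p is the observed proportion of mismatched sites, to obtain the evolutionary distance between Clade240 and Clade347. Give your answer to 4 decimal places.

0.4770

The sequences differ at positions 2 (T/C), 3 (T/C), 8 (C/A), 10 (T/G), 14 (G/C), 15 (C/A).
p = 6/17 = 0.352941.
d = −0.75 · ln(1 − (4/3)·0.352941) = −0.75 · ln(0.529412) = −0.75 · (-0.635988) = 0.4770.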